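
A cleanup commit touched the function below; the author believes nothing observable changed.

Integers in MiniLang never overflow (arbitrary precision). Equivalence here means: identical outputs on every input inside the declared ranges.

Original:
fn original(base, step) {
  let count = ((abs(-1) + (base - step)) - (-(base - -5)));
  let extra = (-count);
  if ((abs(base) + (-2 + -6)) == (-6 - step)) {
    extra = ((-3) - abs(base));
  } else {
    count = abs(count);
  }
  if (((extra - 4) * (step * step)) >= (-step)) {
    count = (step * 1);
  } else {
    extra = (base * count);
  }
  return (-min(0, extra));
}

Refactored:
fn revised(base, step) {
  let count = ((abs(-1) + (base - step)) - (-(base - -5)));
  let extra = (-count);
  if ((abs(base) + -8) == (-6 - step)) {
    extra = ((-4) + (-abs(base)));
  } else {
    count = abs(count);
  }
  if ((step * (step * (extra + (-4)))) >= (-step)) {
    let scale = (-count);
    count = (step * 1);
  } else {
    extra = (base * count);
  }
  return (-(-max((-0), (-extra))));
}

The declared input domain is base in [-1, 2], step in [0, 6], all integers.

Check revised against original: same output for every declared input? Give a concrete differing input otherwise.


Take base=2, step=0.
original: count becomes 10; next extra becomes -10; next ((abs(base) + (-2 + -6)) == (-6 - step)) evaluates to true; next extra becomes -5; next (((extra - 4) * (step * step)) >= (-step)) evaluates to true; next count becomes 0; next final value 5
revised: count becomes 10; next extra becomes -10; next ((abs(base) + -8) == (-6 - step)) evaluates to true; next extra becomes -6; next ((step * (step * (extra + (-4)))) >= (-step)) evaluates to true; next scale becomes -10; next count becomes 0; next final value 6
5 != 6, so the rewrite changes behavior.
verdict: not equivalent; witness: base=2, step=0


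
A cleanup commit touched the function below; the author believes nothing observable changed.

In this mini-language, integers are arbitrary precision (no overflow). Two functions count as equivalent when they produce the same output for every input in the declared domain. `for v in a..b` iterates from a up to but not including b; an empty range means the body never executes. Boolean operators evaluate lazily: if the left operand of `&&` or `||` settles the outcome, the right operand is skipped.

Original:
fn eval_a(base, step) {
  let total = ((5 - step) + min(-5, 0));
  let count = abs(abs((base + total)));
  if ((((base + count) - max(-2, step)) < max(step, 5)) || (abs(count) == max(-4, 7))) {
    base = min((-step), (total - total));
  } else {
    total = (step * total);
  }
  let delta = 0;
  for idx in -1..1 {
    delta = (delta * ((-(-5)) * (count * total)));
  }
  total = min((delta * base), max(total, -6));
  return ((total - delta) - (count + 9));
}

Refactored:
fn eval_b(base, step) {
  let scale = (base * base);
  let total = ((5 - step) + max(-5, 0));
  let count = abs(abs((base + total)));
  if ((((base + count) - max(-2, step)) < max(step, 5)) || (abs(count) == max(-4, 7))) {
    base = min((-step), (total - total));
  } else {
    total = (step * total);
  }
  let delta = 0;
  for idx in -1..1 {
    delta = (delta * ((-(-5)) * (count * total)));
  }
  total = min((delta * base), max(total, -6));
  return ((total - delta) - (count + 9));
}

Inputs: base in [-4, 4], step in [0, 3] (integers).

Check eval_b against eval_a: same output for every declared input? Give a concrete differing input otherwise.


The rewrite breaks on base=-4, step=0, where the results are -13 and -10.
eval_a: total = 0; count = 4; ((((base + count) - max(-2, step)) < max(step, 5)) || (abs(count) == max(-4, 7))) -> true; base = 0; delta = 0; [idx=-1]; delta = 0; [idx=0]; delta = 0; total = 0; return -13
eval_b: scale = 16; total = 5; count = 1; ((((base + count) - max(-2, step)) < max(step, 5)) || (abs(count) == max(-4, 7))) -> true; base = 0; delta = 0; [idx=-1]; delta = 0; [idx=0]; delta = 0; total = 0; return -10
verdict: not equivalent; witness: base=-4, step=0


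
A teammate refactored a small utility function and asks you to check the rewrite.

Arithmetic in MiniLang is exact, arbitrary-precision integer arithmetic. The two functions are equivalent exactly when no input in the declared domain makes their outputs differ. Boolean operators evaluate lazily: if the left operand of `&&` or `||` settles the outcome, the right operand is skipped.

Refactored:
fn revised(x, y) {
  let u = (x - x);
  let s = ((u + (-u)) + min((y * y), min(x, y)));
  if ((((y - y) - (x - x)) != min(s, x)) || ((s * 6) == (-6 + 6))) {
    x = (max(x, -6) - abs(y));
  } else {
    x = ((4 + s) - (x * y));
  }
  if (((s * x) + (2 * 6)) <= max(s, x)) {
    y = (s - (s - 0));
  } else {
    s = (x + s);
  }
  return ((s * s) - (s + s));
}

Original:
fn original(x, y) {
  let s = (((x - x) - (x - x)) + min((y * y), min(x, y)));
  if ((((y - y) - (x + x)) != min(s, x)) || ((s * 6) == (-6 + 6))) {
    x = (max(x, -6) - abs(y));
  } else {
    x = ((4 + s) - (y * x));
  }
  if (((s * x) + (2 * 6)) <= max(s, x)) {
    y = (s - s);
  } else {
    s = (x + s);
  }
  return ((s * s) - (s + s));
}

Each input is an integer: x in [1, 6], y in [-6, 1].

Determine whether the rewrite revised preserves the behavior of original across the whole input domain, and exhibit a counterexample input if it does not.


Consider the input x=1, y=-2.
original: s becomes -2; next ((((y - y) - (x + x)) != min(s, x)) || ((s * 6) == (-6 + 6))) evaluates to false; next x becomes 4; next (((s * x) + (2 * 6)) <= max(s, x)) evaluates to true; next y becomes 0; next final value 8
revised: u becomes 0; next s becomes -2; next ((((y - y) - (x - x)) != min(s, x)) || ((s * 6) == (-6 + 6))) evaluates to true; next x becomes -1; next (((s * x) + (2 * 6)) <= max(s, x)) evaluates to false; next s becomes -3; next final value 15
8 != 15, so the rewrite changes behavior.
verdict: not equivalent; witness: x=1, y=-2


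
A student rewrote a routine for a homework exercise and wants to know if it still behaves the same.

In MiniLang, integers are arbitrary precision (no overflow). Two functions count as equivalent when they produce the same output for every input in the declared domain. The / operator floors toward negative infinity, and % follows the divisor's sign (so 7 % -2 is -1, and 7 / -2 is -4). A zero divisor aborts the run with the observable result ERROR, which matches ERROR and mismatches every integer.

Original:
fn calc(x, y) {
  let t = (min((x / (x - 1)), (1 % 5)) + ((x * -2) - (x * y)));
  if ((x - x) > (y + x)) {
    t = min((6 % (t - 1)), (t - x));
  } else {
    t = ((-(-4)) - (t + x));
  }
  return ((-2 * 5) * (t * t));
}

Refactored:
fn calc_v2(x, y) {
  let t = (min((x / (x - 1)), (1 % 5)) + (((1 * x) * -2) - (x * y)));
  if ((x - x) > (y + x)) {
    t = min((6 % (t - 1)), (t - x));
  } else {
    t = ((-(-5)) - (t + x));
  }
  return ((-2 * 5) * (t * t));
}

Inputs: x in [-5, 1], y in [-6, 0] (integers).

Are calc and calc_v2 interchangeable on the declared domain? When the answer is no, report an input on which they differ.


x=0, y=0 yields -160 from calc but -250 from calc_v2.
verdict: not equivalent; witness: x=0, y=0


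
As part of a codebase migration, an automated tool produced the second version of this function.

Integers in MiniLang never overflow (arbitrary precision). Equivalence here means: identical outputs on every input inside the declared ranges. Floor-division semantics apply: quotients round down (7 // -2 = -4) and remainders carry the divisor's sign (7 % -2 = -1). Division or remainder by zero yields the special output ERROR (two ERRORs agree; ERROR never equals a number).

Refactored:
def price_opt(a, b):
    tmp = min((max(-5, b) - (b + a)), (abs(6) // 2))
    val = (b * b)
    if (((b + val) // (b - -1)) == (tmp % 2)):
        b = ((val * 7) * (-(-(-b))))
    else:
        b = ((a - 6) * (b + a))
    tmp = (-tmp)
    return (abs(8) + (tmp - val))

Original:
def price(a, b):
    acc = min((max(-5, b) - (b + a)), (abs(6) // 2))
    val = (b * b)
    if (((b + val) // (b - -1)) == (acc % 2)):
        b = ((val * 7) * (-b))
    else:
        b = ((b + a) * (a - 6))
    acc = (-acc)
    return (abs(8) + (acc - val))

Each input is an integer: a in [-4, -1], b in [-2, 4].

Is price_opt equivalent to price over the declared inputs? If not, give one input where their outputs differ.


The two are interchangeable: local variable names differ, and every declared input agrees.
Tracing a=-1, b=-2: price: acc := 1 | val := 4 | (((b + val) // (b - -1)) == (acc % 2)): false | b := 21 | acc := -1 | result 3 | price_opt: tmp := 1 | val := 4 | (((b + val) // (b - -1)) == (tmp % 2)): false | b := 21 | tmp := -1 | result 3 — matching result 3.
Checked all 28 inputs in the declared domain: the outputs agree on every one.
verdict: equivalent


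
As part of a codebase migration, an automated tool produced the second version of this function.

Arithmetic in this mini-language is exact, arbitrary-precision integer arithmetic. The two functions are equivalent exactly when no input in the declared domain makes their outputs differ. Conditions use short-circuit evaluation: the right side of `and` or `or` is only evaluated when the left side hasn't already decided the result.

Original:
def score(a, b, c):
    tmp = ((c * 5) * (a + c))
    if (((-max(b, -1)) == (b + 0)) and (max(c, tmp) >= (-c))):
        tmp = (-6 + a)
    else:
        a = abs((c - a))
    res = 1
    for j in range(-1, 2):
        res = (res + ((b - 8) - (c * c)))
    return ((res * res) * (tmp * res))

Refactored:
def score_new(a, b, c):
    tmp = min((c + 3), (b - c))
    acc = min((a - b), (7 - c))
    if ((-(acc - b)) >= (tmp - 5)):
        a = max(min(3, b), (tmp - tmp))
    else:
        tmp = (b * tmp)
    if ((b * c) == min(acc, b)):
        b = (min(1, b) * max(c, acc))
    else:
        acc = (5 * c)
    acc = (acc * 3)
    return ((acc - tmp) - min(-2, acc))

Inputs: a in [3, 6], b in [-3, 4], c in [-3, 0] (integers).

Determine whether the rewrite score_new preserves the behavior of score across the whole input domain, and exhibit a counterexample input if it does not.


These are not equivalent — on a=3, b=-3, c=-2 the outputs split (851840 vs -3).
score: tmp = -10; (((-max(b, -1)) == (b + 0)) and (max(c, tmp) >= (-c))) -> false; a = 5; res = 1; [j=-1]; res = -14; [j=0]; res = -29; [j=1]; res = -44; return 851840
score_new: tmp = -1; acc = 6; ((-(acc - b)) >= (tmp - 5)) -> false; tmp = 3; ((b * c) == min(acc, b)) -> false; acc = -10; acc = -30; return -3
verdict: not equivalent; witness: a=3, b=-3, c=-2


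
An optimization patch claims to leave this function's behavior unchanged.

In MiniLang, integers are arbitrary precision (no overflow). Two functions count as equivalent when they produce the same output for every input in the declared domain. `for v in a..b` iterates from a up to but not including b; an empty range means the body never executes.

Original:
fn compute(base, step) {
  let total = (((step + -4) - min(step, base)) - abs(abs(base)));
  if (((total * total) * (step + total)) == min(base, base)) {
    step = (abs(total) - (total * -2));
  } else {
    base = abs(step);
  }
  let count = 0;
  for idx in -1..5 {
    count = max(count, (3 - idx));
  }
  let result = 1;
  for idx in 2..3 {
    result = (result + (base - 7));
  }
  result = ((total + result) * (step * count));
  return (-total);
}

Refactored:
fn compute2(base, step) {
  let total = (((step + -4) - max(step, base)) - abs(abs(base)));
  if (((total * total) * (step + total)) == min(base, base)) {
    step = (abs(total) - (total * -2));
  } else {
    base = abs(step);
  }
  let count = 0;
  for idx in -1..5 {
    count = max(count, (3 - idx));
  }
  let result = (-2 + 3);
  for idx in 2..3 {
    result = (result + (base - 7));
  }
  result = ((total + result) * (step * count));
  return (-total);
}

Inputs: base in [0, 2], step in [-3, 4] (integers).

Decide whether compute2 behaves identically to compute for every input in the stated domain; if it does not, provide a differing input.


Try base=0, step=-3.
compute: total=-4, then (((total * total) * (step + total)) == min(base, base)) is false, then base=3, then count=0, then (idx=-1), then count=4, then (idx=0), then count=4, then (idx=1), then count=4, then (idx=2), then count=4, then (idx=3), then count=4, then (idx=4), then count=4, then result=1, then (idx=2), then result=-3, then result=84, then returns 4
compute2: total=-7, then (((total * total) * (step + total)) == min(base, base)) is false, then base=3, then count=0, then (idx=-1), then count=4, then (idx=0), then count=4, then (idx=1), then count=4, then (idx=2), then count=4, then (idx=3), then count=4, then (idx=4), then count=4, then result=1, then (idx=2), then result=-3, then result=120, then returns 7
4 against 7: the behavior changed.
verdict: not equivalent; witness: base=0, step=-3


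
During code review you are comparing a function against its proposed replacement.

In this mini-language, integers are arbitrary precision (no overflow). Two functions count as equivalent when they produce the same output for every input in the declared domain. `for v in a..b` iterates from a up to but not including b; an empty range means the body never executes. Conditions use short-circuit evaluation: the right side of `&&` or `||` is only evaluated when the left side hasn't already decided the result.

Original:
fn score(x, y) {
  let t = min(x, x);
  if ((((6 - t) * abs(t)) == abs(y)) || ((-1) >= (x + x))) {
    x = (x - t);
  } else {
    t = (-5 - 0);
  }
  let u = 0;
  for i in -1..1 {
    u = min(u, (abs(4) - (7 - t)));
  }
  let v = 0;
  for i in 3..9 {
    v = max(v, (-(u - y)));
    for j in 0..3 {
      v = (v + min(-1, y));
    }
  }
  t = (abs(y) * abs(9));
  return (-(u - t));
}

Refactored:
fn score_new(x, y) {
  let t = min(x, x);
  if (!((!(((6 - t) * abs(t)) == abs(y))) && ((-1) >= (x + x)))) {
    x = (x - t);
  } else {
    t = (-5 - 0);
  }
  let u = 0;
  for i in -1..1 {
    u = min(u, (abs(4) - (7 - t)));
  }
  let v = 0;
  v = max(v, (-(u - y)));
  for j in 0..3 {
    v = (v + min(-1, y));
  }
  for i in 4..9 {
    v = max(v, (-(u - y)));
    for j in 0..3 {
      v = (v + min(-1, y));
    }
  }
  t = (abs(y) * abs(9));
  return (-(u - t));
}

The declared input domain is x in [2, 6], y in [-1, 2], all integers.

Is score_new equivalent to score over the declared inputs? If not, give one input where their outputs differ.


There is a counterexample at x=2, y=-1: 17 on one side, 10 on the other.
score: t := 2 | ((((6 - t) * abs(t)) == abs(y)) || ((-1) >= (x + x))): false | t := -5 | u := 0 | iter i=-1: | u := -8 | iter i=0: | u := -8 | v := 0 | iter i=3: | v := 7 | iter j=0: | v := 6 | iter j=1: | v := 5 | iter j=2: | v := 4 | iter i=4: | v := 7 | iter j=0: | v := 6 | iter j=1: | v := 5 | iter j=2: | v := 4 | iter i=5: | v := 7 | iter j=0: | v := 6 | iter j=1: | v := 5 | iter j=2: | v := 4 | iter i=6: | v := 7 | iter j=0: | v := 6 | iter j=1: | v := 5 | iter j=2: | v := 4 | iter i=7: | v := 7 | iter j=0: | v := 6 | iter j=1: | v := 5 | iter j=2: | v := 4 | iter i=8: | v := 7 | iter j=0: | v := 6 | iter j=1: | v := 5 | iter j=2: | v := 4 | t := 9 | result 17
score_new: t := 2 | (!((!(((6 - t) * abs(t)) == abs(y))) && ((-1) >= (x + x)))): true | x := 0 | u := 0 | iter i=-1: | u := -1 | iter i=0: | u := -1 | v := 0 | v := 0 | iter j=0: | v := -1 | iter j=1: | v := -2 | iter j=2: | v := -3 | iter i=4: | v := 0 | iter j=0: | v := -1 | iter j=1: | v := -2 | iter j=2: | v := -3 | iter i=5: | v := 0 | iter j=0: | v := -1 | iter j=1: | v := -2 | iter j=2: | v := -3 | iter i=6: | v := 0 | iter j=0: | v := -1 | iter j=1: | v := -2 | iter j=2: | v := -3 | iter i=7: | v := 0 | iter j=0: | v := -1 | iter j=1: | v := -2 | iter j=2: | v := -3 | iter i=8: | v := 0 | iter j=0: | v := -1 | iter j=1: | v := -2 | iter j=2: | v := -3 | t := 9 | result 10
verdict: not equivalent; witness: x=2, y=-1


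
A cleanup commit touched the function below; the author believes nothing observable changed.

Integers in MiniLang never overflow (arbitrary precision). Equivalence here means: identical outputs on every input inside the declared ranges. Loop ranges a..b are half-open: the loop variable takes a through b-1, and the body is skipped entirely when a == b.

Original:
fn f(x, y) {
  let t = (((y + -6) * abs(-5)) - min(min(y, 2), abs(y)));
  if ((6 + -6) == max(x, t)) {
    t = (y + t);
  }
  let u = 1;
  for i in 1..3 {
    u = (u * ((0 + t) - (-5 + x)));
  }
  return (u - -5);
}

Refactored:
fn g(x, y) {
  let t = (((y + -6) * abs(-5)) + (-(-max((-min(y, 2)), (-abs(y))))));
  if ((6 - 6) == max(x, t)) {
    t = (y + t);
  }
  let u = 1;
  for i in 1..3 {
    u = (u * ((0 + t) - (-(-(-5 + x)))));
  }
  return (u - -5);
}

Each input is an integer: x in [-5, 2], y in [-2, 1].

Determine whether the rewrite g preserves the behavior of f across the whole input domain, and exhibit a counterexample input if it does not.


Reading the diff, among the changes: min/max/abs usage differs; also constant usage differs.
One worked example (x=0, y=-2) — f: t = -38; ((6 + -6) == max(x, t)) -> true; t = -40; u = 1; [i=1]; u = -35; [i=2]; u = 1225; return 1230; g: t = -38; ((6 - 6) == max(x, t)) -> true; t = -40; u = 1; [i=1]; u = -35; [i=2]; u = 1225; return 1230; agreement on 1230.
Checked all 32 inputs in the declared domain: the outputs agree on every one.
verdict: equivalent


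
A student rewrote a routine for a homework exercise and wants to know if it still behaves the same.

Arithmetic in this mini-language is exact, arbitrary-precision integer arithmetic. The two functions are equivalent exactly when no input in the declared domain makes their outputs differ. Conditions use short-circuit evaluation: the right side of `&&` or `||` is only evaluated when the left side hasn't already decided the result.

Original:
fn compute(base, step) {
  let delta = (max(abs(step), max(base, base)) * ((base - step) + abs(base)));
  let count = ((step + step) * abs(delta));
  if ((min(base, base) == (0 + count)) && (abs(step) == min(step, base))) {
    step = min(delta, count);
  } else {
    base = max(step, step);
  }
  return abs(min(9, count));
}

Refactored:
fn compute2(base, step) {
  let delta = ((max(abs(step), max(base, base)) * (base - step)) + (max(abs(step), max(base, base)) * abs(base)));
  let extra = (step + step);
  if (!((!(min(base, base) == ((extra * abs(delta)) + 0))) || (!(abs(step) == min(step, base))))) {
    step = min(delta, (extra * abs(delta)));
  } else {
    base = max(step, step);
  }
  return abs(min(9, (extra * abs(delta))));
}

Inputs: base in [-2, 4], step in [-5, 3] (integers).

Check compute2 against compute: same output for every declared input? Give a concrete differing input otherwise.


Although arithmetic usage differs; local variable names differ; boolean connective usage differs; min/max/abs usage differs, 63/63 inputs agree.
verdict: equivalent


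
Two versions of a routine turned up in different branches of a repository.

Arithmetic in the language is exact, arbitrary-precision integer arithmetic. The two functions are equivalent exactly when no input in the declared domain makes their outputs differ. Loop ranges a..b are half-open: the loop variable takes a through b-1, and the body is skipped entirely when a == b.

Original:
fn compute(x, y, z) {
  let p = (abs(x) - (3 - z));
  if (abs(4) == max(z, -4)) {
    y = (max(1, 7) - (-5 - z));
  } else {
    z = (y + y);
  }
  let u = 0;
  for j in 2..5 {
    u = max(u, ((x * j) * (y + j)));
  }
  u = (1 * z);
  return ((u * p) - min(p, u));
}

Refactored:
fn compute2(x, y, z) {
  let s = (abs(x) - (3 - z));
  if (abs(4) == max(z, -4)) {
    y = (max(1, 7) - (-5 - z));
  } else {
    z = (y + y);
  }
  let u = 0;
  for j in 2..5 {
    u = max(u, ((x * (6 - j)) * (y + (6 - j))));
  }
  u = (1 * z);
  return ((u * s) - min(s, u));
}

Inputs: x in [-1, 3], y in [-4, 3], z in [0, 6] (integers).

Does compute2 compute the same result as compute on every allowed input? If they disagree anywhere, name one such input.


Comparing the listings, the differences include: local variable names differ, plus arithmetic usage differs, plus constant usage differs.
One worked example (x=1, y=-3, z=4) — compute: p=2, then (abs(4) == max(z, -4)) is true, then y=16, then u=0, then (j=2), then u=36, then (j=3), then u=57, then (j=4), then u=80, then u=4, then returns 6; compute2: s=2, then (abs(4) == max(z, -4)) is true, then y=16, then u=0, then (j=2), then u=80, then (j=3), then u=80, then (j=4), then u=80, then u=4, then returns 6; agreement on 6.
An exhaustive pass over the 280 declared inputs shows identical outputs.
verdict: equivalent


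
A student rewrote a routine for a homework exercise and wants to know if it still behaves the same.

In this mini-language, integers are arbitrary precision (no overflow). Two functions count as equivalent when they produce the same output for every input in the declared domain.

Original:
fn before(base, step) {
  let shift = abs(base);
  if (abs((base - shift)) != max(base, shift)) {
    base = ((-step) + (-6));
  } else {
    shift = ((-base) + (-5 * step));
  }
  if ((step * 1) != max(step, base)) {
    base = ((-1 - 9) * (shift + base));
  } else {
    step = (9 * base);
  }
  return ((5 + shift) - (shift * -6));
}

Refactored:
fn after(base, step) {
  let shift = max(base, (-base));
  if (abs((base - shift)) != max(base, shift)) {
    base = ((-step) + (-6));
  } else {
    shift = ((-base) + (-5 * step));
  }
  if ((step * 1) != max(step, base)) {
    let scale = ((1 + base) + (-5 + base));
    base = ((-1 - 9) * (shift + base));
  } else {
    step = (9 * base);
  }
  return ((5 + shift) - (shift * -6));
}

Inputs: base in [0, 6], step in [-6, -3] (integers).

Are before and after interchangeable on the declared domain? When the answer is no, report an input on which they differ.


Reading the diff, among the changes: min/max/abs usage differs, and constant usage differs, and statement counts differ, and arithmetic usage differs, and local variable names differ.
Tracing base=6, step=-6: before: shift becomes 6; next (abs((base - shift)) != max(base, shift)) evaluates to true; next base becomes 0; next ((step * 1) != max(step, base)) evaluates to true; next base becomes -60; next final value 47 | after: shift becomes 6; next (abs((base - shift)) != max(base, shift)) evaluates to true; next base becomes 0; next ((step * 1) != max(step, base)) evaluates to true; next scale becomes -4; next base becomes -60; next final value 47 — matching result 47.
Across all 28 domain points the two functions coincide.
verdict: equivalent


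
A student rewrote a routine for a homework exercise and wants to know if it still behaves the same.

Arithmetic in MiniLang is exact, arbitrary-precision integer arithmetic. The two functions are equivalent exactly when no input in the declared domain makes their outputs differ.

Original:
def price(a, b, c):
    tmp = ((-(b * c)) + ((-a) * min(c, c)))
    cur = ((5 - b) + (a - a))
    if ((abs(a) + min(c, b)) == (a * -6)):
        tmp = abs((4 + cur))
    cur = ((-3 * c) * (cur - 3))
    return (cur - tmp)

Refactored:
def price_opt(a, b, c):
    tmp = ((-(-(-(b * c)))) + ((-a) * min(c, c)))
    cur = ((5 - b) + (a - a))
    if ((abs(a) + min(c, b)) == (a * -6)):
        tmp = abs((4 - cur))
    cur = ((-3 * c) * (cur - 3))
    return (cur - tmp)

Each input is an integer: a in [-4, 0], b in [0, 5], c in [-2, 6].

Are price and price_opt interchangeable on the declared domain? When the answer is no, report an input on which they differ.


Evaluate both at a=0, b=0, c=0.
price: tmp becomes 0; next cur becomes 5; next ((abs(a) + min(c, b)) == (a * -6)) evaluates to true; next tmp becomes 9; next cur becomes 0; next final value -9
price_opt: tmp becomes 0; next cur becomes 5; next ((abs(a) + min(c, b)) == (a * -6)) evaluates to true; next tmp becomes 1; next cur becomes 0; next final value -1
-9 vs -1 — the two versions disagree here.
verdict: not equivalent; witness: a=0, b=0, c=0


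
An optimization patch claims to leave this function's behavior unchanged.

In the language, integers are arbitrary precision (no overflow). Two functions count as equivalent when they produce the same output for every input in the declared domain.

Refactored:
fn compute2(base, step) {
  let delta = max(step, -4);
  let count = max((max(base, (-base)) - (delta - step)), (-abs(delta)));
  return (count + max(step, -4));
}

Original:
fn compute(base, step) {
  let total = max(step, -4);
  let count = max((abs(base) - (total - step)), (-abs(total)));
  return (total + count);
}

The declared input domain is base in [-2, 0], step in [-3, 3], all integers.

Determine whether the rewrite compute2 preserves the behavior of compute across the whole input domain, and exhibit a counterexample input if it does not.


Comparing the listings, the differences include: min/max/abs usage differs, local variable names differ, constant usage differs.
Tracing base=-2, step=2: compute: total=2, then count=2, then returns 4 | compute2: delta=2, then count=2, then returns 4 — matching result 4.
Sweeping the whole domain (21 inputs) finds no disagreement.
verdict: equivalent


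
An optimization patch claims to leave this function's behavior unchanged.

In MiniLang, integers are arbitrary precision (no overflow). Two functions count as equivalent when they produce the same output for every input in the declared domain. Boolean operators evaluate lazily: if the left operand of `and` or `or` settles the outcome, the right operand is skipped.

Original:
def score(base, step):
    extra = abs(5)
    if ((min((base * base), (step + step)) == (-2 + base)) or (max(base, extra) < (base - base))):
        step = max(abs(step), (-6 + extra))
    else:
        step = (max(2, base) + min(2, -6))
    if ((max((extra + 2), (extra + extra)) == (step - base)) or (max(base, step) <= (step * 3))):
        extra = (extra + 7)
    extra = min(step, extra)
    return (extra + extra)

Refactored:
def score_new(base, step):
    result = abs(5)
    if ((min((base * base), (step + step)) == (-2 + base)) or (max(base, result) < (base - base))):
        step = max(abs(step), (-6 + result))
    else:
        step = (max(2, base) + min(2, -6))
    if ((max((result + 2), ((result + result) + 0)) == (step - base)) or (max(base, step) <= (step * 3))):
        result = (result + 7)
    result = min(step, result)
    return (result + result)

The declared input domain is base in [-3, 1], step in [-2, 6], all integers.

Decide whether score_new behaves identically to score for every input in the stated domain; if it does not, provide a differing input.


The two versions differ — the changes include constant usage differs; also arithmetic usage differs; also local variable names differ.
One worked example (base=-1, step=0) — score: extra=5, then ((min((base * base), (step + step)) == (-2 + base)) or (max(base, extra) < (base - base))) is false, then step=-4, then ((max((extra + 2), (extra + extra)) == (step - base)) or (max(base, step) <= (step * 3))) is false, then extra=-4, then returns -8; score_new: result=5, then ((min((base * base), (step + step)) == (-2 + base)) or (max(base, result) < (base - base))) is false, then step=-4, then ((max((result + 2), ((result + result) + 0)) == (step - base)) or (max(base, step) <= (step * 3))) is false, then result=-4, then returns -8; agreement on -8.
Every one of the 45 inputs gives matching results.
verdict: equivalent


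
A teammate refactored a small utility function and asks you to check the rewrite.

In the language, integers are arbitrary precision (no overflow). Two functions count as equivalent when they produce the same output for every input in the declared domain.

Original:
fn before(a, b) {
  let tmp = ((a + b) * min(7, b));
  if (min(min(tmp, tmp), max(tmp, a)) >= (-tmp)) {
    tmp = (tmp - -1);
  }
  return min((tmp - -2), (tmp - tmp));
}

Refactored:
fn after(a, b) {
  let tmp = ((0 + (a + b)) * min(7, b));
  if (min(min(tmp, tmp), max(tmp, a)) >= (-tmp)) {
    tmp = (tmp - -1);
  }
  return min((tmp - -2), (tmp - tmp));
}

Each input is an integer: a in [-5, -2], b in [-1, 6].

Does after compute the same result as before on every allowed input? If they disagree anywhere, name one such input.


Comparing the listings, the differences include: arithmetic usage differs, plus constant usage differs.
Spot check at a=-5, b=4 — before: tmp=-4, then (min(min(tmp, tmp), max(tmp, a)) >= (-tmp)) is false, then returns -2. after: tmp=-4, then (min(min(tmp, tmp), max(tmp, a)) >= (-tmp)) is false, then returns -2. Both give -2.
Across all 32 domain points the two functions coincide.
verdict: equivalent


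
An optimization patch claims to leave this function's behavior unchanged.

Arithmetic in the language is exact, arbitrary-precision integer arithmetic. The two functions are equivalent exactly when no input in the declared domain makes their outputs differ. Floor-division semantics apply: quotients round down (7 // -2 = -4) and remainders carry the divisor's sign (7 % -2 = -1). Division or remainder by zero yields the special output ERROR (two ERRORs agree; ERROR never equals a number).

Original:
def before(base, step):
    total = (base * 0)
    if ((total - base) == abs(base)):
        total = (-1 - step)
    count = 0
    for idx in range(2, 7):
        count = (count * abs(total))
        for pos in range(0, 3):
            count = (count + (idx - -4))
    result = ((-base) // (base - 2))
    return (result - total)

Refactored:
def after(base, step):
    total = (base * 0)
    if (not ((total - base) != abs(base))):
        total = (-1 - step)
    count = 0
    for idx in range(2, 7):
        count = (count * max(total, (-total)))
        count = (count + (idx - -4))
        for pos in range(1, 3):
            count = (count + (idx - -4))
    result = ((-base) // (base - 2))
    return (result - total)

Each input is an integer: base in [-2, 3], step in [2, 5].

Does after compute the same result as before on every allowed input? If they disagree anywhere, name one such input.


Equivalent — the differences include loop structure differs, plus min/max/abs usage differs, plus comparison usage differs, plus arithmetic usage differs, plus boolean connective usage differs, plus statement counts differ, plus constant usage differs, yet no declared input distinguishes the two.
One worked example (base=1, step=2) — before: total := 0 | ((total - base) == abs(base)): false | count := 0 | iter idx=2: | count := 0 | iter pos=0: | count := 6 | iter pos=1: | count := 12 | iter pos=2: | count := 18 | iter idx=3: | count := 0 | iter pos=0: | count := 7 | iter pos=1: | count := 14 | iter pos=2: | count := 21 | iter idx=4: | count := 0 | iter pos=0: | count := 8 | iter pos=1: | count := 16 | iter pos=2: | count := 24 | iter idx=5: | count := 0 | iter pos=0: | count := 9 | iter pos=1: | count := 18 | iter pos=2: | count := 27 | iter idx=6: | count := 0 | iter pos=0: | count := 10 | iter pos=1: | count := 20 | iter pos=2: | count := 30 | result := 1 | result 1; after: total := 0 | (not ((total - base) != abs(base))): false | count := 0 | iter idx=2: | count := 0 | count := 6 | iter pos=1: | count := 12 | iter pos=2: | count := 18 | iter idx=3: | count := 0 | count := 7 | iter pos=1: | count := 14 | iter pos=2: | count := 21 | iter idx=4: | count := 0 | count := 8 | iter pos=1: | count := 16 | iter pos=2: | count := 24 | iter idx=5: | count := 0 | count := 9 | iter pos=1: | count := 18 | iter pos=2: | count := 27 | iter idx=6: | count := 0 | count := 10 | iter pos=1: | count := 20 | iter pos=2: | count := 30 | result := 1 | result 1; agreement on 1.
Checked all 24 inputs in the declared domain: the outputs agree on every one.
verdict: equivalent


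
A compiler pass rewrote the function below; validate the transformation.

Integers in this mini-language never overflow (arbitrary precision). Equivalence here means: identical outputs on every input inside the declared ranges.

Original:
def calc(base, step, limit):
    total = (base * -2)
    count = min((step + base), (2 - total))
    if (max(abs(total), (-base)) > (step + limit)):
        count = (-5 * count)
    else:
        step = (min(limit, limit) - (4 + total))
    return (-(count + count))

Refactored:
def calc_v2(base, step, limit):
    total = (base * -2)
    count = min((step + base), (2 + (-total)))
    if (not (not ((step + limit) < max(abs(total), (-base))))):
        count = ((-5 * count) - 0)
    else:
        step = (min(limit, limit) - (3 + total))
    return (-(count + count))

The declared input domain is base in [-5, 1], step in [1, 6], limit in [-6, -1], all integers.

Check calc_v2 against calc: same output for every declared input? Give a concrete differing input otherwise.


The suspicious edit (`4` became `3`) never changes the result for any input inside the declared domain.
One worked example (base=1, step=1, limit=-5) — calc: total = -2; count = 2; (max(abs(total), (-base)) > (step + limit)) -> true; count = -10; return 20; calc_v2: total = -2; count = 2; (not (not ((step + limit) < max(abs(total), (-base))))) -> true; count = -10; return 20; agreement on 20.
An exhaustive pass over the 252 declared inputs shows identical outputs.
verdict: equivalent


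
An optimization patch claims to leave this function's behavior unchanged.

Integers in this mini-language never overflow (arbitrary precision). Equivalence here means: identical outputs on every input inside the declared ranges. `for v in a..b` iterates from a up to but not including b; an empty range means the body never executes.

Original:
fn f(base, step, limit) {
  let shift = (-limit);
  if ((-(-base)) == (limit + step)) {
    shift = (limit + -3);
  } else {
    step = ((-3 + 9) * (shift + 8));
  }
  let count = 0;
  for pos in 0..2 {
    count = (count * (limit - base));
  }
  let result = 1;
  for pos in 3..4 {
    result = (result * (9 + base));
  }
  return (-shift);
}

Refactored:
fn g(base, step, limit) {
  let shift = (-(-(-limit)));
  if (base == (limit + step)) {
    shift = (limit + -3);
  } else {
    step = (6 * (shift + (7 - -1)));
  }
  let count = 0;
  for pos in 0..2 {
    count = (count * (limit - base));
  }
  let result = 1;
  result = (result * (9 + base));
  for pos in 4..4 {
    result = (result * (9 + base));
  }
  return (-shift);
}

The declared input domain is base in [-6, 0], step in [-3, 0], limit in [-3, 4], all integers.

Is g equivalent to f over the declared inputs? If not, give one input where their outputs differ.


The two are interchangeable: statement counts differ; also loop structure differs; also constant usage differs; also arithmetic usage differs, and every declared input agrees.
Spot check at base=0, step=-2, limit=3 — f: shift := -3 | ((-(-base)) == (limit + step)): false | step := 30 | count := 0 | iter pos=0: | count := 0 | iter pos=1: | count := 0 | result := 1 | iter pos=3: | result := 9 | result 3. g: shift := -3 | (base == (limit + step)): false | step := 30 | count := 0 | iter pos=0: | count := 0 | iter pos=1: | count := 0 | result := 1 | result := 9 | loop over pos: empty range | result 3. Both give 3.
Every one of the 224 inputs gives matching results.
verdict: equivalent


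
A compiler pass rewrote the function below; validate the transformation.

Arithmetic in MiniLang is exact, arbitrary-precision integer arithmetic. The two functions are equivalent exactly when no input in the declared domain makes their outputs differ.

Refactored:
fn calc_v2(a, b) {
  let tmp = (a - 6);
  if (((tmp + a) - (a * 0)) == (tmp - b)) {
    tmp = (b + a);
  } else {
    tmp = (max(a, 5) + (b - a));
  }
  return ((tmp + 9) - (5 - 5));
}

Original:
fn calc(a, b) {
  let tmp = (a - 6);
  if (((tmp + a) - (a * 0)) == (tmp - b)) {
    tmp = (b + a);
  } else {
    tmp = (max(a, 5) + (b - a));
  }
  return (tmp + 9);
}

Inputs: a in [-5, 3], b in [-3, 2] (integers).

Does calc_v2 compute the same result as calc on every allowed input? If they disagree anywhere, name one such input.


Reading the diff, among the changes: constant usage differs; and arithmetic usage differs.
One worked example (a=0, b=-3) — calc: tmp=-6, then (((tmp + a) - (a * 0)) == (tmp - b)) is false, then tmp=2, then returns 11; calc_v2: tmp=-6, then (((tmp + a) - (a * 0)) == (tmp - b)) is false, then tmp=2, then returns 11; agreement on 11.
Checked all 54 inputs in the declared domain: the outputs agree on every one.
verdict: equivalent


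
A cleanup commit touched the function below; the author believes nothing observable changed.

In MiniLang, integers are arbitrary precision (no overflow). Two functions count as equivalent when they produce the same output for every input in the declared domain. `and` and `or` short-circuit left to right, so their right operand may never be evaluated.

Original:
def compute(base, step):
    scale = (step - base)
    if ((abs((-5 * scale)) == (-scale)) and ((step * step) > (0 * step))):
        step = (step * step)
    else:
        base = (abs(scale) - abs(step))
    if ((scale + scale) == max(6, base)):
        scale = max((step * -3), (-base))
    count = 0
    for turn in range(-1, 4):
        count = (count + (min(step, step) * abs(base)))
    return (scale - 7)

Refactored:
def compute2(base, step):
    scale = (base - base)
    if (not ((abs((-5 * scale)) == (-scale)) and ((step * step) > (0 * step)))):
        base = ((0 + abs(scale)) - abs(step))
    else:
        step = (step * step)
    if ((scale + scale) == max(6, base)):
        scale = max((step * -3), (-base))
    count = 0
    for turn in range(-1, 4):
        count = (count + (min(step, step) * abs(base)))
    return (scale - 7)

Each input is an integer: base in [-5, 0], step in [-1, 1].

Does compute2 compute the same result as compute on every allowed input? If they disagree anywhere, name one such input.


The rewrite breaks on base=-5, step=-1, where the results are -3 and -7.
compute: scale := 4 | ((abs((-5 * scale)) == (-scale)) and ((step * step) > (0 * step))): false | base := 3 | ((scale + scale) == max(6, base)): false | count := 0 | iter turn=-1: | count := -3 | iter turn=0: | count := -6 | iter turn=1: | count := -9 | iter turn=2: | count := -12 | iter turn=3: | count := -15 | result -3
compute2: scale := 0 | (not ((abs((-5 * scale)) == (-scale)) and ((step * step) > (0 * step)))): false | step := 1 | ((scale + scale) == max(6, base)): false | count := 0 | iter turn=-1: | count := 5 | iter turn=0: | count := 10 | iter turn=1: | count := 15 | iter turn=2: | count := 20 | iter turn=3: | count := 25 | result -7
verdict: not equivalent; witness: base=-5, step=-1


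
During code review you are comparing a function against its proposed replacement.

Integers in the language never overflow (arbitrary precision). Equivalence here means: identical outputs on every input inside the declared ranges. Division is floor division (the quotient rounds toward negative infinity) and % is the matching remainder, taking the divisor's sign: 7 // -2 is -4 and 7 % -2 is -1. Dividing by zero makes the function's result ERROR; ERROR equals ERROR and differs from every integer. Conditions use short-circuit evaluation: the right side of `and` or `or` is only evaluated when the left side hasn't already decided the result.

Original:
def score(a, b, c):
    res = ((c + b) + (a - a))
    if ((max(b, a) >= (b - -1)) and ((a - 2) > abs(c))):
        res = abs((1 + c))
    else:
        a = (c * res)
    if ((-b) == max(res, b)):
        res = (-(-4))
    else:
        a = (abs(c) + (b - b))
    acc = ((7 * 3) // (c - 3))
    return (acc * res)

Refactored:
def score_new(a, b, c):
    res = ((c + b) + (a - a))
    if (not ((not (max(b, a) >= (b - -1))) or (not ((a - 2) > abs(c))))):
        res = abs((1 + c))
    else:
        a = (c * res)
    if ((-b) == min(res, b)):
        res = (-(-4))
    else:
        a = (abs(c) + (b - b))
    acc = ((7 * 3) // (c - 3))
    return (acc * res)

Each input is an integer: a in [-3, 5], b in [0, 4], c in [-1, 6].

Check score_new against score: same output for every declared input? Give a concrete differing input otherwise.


At a=-3, b=0, c=-1: score gives -24, score_new gives 6.
verdict: not equivalent; witness: a=-3, b=0, c=-1


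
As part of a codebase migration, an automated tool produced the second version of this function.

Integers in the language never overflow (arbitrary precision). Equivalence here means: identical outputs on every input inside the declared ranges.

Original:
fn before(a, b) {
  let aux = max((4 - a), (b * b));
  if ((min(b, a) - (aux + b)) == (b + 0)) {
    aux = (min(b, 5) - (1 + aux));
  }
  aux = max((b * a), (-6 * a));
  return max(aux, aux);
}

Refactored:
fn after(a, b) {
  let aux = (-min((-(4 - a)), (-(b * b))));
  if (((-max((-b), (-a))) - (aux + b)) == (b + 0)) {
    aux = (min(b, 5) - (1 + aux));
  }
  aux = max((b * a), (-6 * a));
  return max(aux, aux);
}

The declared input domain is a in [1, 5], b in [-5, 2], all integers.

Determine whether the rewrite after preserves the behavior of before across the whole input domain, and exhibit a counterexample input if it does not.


Equivalent — the differences include same computation, different form, yet no declared input distinguishes the two.
As a probe, take a=2, b=-3: before runs aux = 9; ((min(b, a) - (aux + b)) == (b + 0)) -> false; aux = -6; return -6; after runs aux = 9; (((-max((-b), (-a))) - (aux + b)) == (b + 0)) -> false; aux = -6; return -6; both end at -6.
Across all 40 domain points the two functions coincide.
verdict: equivalent
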